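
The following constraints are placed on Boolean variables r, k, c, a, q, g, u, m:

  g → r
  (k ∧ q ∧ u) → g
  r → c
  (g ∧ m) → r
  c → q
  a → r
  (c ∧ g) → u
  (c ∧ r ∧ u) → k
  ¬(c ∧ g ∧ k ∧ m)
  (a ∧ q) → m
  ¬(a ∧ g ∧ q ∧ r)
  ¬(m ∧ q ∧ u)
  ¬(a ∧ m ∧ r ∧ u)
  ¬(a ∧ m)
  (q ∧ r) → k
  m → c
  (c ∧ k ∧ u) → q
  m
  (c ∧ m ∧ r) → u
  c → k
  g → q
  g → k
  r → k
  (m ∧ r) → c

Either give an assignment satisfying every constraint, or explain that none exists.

Unit clause (m) forces m = True.
In (¬a ∨ ¬m) only ¬a is left, so a = False.
In (c ∨ ¬m) only c is left, so c = True.
In (¬c ∨ q) only q is left, so q = True.
In (¬c ∨ k) only k is left, so k = True.
In (¬m ∨ ¬q ∨ ¬u) only ¬u is left, so u = False.
In (¬c ∨ ¬g ∨ u) only ¬g is left, so g = False.
In (¬c ∨ ¬m ∨ ¬r ∨ u) only ¬r is left, so r = False.
All clauses satisfied.

r = False, k = True, c = True, a = False, q = True, g = False, u = False, m = True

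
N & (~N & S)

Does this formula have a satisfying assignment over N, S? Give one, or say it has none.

Case N = True: the conjunct ~N is False.
Case N = False: the conjunct N is False.
Both cases fail — unsatisfiable.

The formula is unsatisfiable.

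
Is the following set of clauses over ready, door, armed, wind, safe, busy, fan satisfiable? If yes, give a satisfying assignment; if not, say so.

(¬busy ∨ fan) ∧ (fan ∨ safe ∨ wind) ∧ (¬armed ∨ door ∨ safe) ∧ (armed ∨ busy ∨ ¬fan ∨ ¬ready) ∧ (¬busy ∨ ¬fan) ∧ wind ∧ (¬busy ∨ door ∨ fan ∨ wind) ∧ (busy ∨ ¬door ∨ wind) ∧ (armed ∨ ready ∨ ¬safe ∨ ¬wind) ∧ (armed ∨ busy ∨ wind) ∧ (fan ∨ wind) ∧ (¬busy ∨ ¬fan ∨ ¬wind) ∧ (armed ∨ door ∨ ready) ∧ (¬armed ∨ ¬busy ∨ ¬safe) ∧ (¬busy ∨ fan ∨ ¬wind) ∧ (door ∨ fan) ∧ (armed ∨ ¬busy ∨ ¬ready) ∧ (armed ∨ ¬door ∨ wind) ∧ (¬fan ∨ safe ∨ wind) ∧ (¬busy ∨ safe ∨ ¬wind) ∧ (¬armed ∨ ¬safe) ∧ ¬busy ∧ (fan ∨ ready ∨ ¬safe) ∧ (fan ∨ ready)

ready = False, door = True, armed = True, wind = True, safe = False, busy = False, fan = True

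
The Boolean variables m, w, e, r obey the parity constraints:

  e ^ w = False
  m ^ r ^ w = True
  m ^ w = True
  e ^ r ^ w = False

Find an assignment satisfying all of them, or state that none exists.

m: False, w: True, e: True, r: False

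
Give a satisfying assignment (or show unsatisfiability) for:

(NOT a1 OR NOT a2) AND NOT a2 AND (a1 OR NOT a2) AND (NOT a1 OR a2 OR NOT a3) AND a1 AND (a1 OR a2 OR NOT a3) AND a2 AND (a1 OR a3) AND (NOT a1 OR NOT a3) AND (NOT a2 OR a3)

Case a2 = True:
  Clause (NOT a2) is falsified — contradiction.
Case a2 = False:
  Clause (a2) is falsified — contradiction.
Both cases fail, so the formula is unsatisfiable.

Unsatisfiable — no assignment works.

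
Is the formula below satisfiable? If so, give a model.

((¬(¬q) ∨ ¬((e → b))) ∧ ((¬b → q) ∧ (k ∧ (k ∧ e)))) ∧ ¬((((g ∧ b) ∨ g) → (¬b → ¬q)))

b = False, q = True, g = True, e = True, k = True

  (¬(¬q) ∨ ¬((e → b))) ∧ ((¬b → q) ∧ (k ∧ (k ∧ e))) = True
    ¬(¬q) ∨ ¬((e → b)) = True
      ¬(¬q) = True
        ¬q = False
      ¬((e → b)) = True
        e → b = False
    (¬b → q) ∧ (k ∧ (k ∧ e)) = True
      ¬b → q = True
        ¬b = True
      k ∧ (k ∧ e) = True
        k ∧ e = True
  ¬((((g ∧ b) ∨ g) → (¬b → ¬q))) = True
    ((g ∧ b) ∨ g) → (¬b → ¬q) = False
      (g ∧ b) ∨ g = True
        g ∧ b = False
      ¬b → ¬q = False
        ¬b = True
        ¬q = False
Both conjuncts True, so the formula holds.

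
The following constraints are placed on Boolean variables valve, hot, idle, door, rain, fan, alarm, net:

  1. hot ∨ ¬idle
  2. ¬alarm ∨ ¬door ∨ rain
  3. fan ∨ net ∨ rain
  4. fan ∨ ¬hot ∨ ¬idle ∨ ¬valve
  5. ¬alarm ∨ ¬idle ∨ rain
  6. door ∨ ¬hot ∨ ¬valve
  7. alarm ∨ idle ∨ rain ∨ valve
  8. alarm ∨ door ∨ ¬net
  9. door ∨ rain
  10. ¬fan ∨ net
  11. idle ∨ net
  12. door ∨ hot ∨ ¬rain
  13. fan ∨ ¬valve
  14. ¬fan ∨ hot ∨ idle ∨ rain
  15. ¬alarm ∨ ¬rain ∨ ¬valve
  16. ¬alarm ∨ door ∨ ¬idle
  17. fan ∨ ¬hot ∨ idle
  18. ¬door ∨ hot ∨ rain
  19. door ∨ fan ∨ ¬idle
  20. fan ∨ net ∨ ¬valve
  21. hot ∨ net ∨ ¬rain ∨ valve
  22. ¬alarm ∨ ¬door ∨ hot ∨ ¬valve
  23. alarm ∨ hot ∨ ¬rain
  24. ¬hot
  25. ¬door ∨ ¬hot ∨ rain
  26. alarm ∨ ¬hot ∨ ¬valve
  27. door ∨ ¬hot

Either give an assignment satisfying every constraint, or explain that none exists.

Unit clause (¬hot) forces hot = False.
In (hot ∨ ¬idle) only ¬idle is left, so idle = False.
In (idle ∨ net) only net is left, so net = True.
Try valve = True:
  (fan ∨ ¬valve) forces fan = True.
  (¬fan ∨ hot ∨ idle ∨ rain) forces rain = True.
  (door ∨ hot ∨ ¬rain) forces door = True.
  (¬alarm ∨ ¬rain ∨ ¬valve) forces alarm = False.
  clause (alarm ∨ hot ∨ ¬rain) is falsified — backtrack.
So valve = False.
Set door = True.
  then (¬door ∨ hot ∨ rain) forces rain = True.
  then (alarm ∨ hot ∨ ¬rain) forces alarm = True.
Set fan = True.
All clauses satisfied.

valve: False; hot: False; idle: False; door: True; rain: True; fan: True; alarm: True; net: True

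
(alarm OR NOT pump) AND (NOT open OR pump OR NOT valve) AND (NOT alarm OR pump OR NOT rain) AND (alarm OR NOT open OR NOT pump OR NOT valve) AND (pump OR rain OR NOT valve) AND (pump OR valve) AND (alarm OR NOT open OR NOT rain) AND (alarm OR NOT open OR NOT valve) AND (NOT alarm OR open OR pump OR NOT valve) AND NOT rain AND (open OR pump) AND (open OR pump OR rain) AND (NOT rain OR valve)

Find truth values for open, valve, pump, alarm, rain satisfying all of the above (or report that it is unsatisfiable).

open = True, valve = True, pump = True, alarm = True, rain = False

Unit clause (NOT rain) forces rain = False.
Set open = True.
Set valve = True.
  then (NOT open OR pump OR NOT valve) forces pump = True.
  then (alarm OR NOT open OR NOT pump OR NOT valve) forces alarm = True.
All clauses satisfied.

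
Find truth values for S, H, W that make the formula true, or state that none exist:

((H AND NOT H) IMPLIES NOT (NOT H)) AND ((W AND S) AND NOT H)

S = True; H = False; W = True

  (H AND NOT H) IMPLIES NOT (NOT H) = True
    H AND NOT H = False
      NOT H = True
    NOT (NOT H) = False
      NOT H = True
  (W AND S) AND NOT H = True
    W AND S = True
    NOT H = True
Both conjuncts True, so the formula holds.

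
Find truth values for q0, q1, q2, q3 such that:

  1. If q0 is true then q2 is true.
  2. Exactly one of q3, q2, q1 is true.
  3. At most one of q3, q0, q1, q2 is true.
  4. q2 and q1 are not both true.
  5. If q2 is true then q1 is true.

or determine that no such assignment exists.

q0=F; q1=F; q2=F; q3=T

  (1) q0=F ⇒ q2: vacuous ✓
  (2) {q3, q2, q1}: 1 true — exactly one ✓
  (3) {q3, q0, q1, q2}: 1 true — at most one ✓
  (4) q2=F, q1=F — not both ✓
  (5) q2=F ⇒ q1: vacuous ✓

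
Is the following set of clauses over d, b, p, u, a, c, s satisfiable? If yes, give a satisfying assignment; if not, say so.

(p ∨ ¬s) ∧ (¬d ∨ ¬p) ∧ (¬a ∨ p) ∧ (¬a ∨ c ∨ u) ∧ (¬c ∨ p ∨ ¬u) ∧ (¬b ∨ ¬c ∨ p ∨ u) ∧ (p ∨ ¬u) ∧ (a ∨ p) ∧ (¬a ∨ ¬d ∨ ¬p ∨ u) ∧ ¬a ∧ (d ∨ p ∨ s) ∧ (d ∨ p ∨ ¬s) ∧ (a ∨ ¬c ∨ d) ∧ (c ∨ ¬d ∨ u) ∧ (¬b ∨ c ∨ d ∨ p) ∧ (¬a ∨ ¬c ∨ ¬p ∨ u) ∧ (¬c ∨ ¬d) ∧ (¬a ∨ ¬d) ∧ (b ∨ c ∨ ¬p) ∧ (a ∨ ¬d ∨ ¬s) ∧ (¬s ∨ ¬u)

d=F, b=T, p=T, u=T, a=F, c=F, s=F

Unit clause (¬a) forces a = False.
In (a ∨ p) only p is left, so p = True.
In (¬d ∨ ¬p) only ¬d is left, so d = False.
In (a ∨ ¬c ∨ d) only ¬c is left, so c = False.
In (b ∨ c ∨ ¬p) only b is left, so b = True.
Set u = True.
  then (¬s ∨ ¬u) forces s = False.
All clauses satisfied.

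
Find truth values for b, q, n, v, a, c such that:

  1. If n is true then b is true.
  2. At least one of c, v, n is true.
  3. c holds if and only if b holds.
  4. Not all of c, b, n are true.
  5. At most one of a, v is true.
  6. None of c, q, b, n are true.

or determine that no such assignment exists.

b = False, q = False, n = False, v = True, a = False, c = False

  (1) n=F ⇒ b: vacuous ✓
  (2) {c, v, n}: 1 true — at least one ✓
  (3) c=F, b=F — same ✓
  (4) {c, b, n}: 0/3 true — not all ✓
  (5) {a, v}: 1 true — at most one ✓
  (6) {c, q, b, n}: 0 true — none ✓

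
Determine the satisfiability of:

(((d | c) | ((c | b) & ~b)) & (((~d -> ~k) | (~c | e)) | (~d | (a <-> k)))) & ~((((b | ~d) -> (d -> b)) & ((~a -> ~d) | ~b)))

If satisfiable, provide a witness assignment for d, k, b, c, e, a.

d = True; k = False; b = True; c = False; e = False; a = False

  ((d | c) | ((c | b) & ~b)) & (((~d -> ~k) | (~c | e)) | (~d | (a <-> k))) = True
    (d | c) | ((c | b) & ~b) = True
      d | c = True
      (c | b) & ~b = False
        c | b = True
        ~b = False
    ((~d -> ~k) | (~c | e)) | (~d | (a <-> k)) = True
      (~d -> ~k) | (~c | e) = True
        ~d -> ~k = True
          ~d = False
          ~k = True
        ~c | e = True
          ~c = True
      ~d | (a <-> k) = True
        ~d = False
        a <-> k = True
  ~((((b | ~d) -> (d -> b)) & ((~a -> ~d) | ~b))) = True
    ((b | ~d) -> (d -> b)) & ((~a -> ~d) | ~b) = False
      (b | ~d) -> (d -> b) = True
        b | ~d = True
          ~d = False
        d -> b = True
      (~a -> ~d) | ~b = False
        ~a -> ~d = False
          ~a = True
          ~d = False
        ~b = False
Both conjuncts True, so the formula holds.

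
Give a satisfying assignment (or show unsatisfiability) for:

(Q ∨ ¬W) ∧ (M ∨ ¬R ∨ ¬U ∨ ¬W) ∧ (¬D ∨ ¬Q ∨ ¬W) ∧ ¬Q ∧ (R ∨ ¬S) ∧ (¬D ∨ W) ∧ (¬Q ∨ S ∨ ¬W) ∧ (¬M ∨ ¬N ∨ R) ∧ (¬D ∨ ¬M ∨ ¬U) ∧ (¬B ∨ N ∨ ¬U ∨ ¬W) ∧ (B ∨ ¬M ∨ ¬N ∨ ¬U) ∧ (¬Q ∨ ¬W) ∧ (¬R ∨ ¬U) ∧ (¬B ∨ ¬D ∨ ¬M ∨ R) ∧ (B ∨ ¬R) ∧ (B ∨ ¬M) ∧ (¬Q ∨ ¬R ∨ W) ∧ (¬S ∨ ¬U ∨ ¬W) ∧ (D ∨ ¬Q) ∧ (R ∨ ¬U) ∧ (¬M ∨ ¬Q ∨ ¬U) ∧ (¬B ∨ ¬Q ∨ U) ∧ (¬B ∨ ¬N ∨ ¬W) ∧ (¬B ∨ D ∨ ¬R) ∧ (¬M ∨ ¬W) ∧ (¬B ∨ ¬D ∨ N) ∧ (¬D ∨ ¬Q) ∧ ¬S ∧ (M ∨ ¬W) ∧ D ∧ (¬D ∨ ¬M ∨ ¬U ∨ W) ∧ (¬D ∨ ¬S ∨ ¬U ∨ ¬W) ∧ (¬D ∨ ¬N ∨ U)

Case Q = True:
  Clause (¬Q) is falsified — contradiction.
Case Q = False:
  (Q ∨ ¬W) forces W = False.
  (¬D ∨ W) forces D = False.
  Clause (D) is falsified — contradiction.
Both cases fail, so the formula is unsatisfiable.

Unsatisfiable — no assignment works.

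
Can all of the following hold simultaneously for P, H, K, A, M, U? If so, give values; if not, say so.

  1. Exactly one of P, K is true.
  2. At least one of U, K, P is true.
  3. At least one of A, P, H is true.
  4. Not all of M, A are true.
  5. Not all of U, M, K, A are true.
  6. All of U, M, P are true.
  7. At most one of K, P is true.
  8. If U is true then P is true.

P = True, H = False, K = False, A = False, M = True, U = True

  (1) {P, K}: 1 true — exactly one ✓
  (2) {U, K, P}: 2 true — at least one ✓
  (3) {A, P, H}: 1 true — at least one ✓
  (4) {M, A}: 1/2 true — not all ✓
  (5) {U, M, K, A}: 2/4 true — not all ✓
  (6) {U, M, P}: all 3 true ✓
  (7) {K, P}: 1 true — at most one ✓
  (8) U=T ⇒ P: T ✓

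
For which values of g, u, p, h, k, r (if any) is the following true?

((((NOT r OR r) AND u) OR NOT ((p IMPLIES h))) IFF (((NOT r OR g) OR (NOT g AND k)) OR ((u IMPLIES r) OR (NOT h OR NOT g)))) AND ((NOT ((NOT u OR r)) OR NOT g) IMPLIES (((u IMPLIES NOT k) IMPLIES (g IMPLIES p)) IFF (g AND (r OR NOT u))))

g = True, u = False, p = True, h = False, k = True, r = True

  (((NOT r OR r) AND u) OR NOT ((p IMPLIES h))) IFF (((NOT r OR g) OR (NOT g AND k)) OR ((u IMPLIES r) OR (NOT h OR NOT g))) = True
    ((NOT r OR r) AND u) OR NOT ((p IMPLIES h)) = True
      (NOT r OR r) AND u = False
        NOT r OR r = True
          NOT r = False
      NOT ((p IMPLIES h)) = True
        p IMPLIES h = False
    ((NOT r OR g) OR (NOT g AND k)) OR ((u IMPLIES r) OR (NOT h OR NOT g)) = True
      (NOT r OR g) OR (NOT g AND k) = True
        NOT r OR g = True
          NOT r = False
        NOT g AND k = False
          NOT g = False
      (u IMPLIES r) OR (NOT h OR NOT g) = True
        u IMPLIES r = True
        NOT h OR NOT g = True
          NOT h = True
          NOT g = False
  (NOT ((NOT u OR r)) OR NOT g) IMPLIES (((u IMPLIES NOT k) IMPLIES (g IMPLIES p)) IFF (g AND (r OR NOT u))) = True
    NOT ((NOT u OR r)) OR NOT g = False
      NOT ((NOT u OR r)) = False
        NOT u OR r = True
          NOT u = True
      NOT g = False
    ((u IMPLIES NOT k) IMPLIES (g IMPLIES p)) IFF (g AND (r OR NOT u)) = True
      (u IMPLIES NOT k) IMPLIES (g IMPLIES p) = True
        u IMPLIES NOT k = True
          NOT k = False
        g IMPLIES p = True
      g AND (r OR NOT u) = True
        r OR NOT u = True
          NOT u = True
Both conjuncts True, so the formula holds.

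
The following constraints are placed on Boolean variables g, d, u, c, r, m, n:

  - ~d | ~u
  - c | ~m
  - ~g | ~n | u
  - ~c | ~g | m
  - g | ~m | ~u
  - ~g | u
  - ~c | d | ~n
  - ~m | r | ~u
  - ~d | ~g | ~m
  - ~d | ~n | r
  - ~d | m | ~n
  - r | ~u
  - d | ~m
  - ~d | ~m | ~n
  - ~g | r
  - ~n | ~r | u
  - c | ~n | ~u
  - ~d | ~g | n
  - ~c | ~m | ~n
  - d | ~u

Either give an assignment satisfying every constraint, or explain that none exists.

Set g = False.
Set d = True.
  then (~d | ~u) forces u = False.
Set c = False.
  then (c | ~m) forces m = False.
  then (~d | m | ~n) forces n = False.
Set r = True.
All clauses satisfied.

g=F; d=T; u=F; c=F; r=T; m=F; n=F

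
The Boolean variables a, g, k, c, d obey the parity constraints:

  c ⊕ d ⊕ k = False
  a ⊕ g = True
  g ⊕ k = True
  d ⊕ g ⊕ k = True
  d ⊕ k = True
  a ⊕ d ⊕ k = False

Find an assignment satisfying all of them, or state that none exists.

a: True, g: False, k: True, c: True, d: False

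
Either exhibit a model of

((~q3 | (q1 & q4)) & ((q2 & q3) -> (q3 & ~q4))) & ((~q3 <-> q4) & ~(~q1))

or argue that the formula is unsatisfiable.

q1: True, q2: False, q3: False, q4: True

  (~q3 | (q1 & q4)) & ((q2 & q3) -> (q3 & ~q4)) = True
    ~q3 | (q1 & q4) = True
      ~q3 = True
      q1 & q4 = True
    (q2 & q3) -> (q3 & ~q4) = True
      q2 & q3 = False
      q3 & ~q4 = False
        ~q4 = False
  (~q3 <-> q4) & ~(~q1) = True
    ~q3 <-> q4 = True
      ~q3 = True
    ~(~q1) = True
      ~q1 = False
Both conjuncts True, so the formula holds.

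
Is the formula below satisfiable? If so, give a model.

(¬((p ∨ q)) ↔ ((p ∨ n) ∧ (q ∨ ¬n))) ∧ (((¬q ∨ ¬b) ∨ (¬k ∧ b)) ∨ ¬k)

p = True, k = True, q = False, n = True, b = True

  ¬((p ∨ q)) ↔ ((p ∨ n) ∧ (q ∨ ¬n)) = True
    ¬((p ∨ q)) = False
      p ∨ q = True
    (p ∨ n) ∧ (q ∨ ¬n) = False
      p ∨ n = True
      q ∨ ¬n = False
        ¬n = False
  ((¬q ∨ ¬b) ∨ (¬k ∧ b)) ∨ ¬k = True
    (¬q ∨ ¬b) ∨ (¬k ∧ b) = True
      ¬q ∨ ¬b = True
        ¬q = True
        ¬b = False
      ¬k ∧ b = False
        ¬k = False
    ¬k = False
Both conjuncts True, so the formula holds.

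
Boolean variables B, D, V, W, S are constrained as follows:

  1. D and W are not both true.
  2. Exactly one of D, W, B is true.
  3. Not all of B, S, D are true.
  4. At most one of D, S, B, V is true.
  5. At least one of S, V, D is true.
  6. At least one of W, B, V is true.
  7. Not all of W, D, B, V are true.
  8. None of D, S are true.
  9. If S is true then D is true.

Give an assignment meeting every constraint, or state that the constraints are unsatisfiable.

B: False, D: False, V: True, W: True, S: False

  (1) D=F, W=T — not both ✓
  (2) {D, W, B}: 1 true — exactly one ✓
  (3) {B, S, D}: 0/3 true — not all ✓
  (4) {D, S, B, V}: 1 true — at most one ✓
  (5) {S, V, D}: 1 true — at least one ✓
  (6) {W, B, V}: 2 true — at least one ✓
  (7) {W, D, B, V}: 2/4 true — not all ✓
  (8) {D, S}: 0 true — none ✓
  (9) S=F ⇒ D: vacuous ✓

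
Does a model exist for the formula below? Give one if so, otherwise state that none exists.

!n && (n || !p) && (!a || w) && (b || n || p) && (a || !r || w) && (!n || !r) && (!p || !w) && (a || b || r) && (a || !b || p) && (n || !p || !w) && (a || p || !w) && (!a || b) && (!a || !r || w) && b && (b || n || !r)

b=T; r=F; p=F; w=T; a=T; n=F

Unit clause (!n) forces n = False.
In (n || !p) only !p is left, so p = False.
In (b || n || p) only b is left, so b = True.
In (a || !b || p) only a is left, so a = True.
In (!a || w) only w is left, so w = True.
Set r = False.
All clauses satisfied.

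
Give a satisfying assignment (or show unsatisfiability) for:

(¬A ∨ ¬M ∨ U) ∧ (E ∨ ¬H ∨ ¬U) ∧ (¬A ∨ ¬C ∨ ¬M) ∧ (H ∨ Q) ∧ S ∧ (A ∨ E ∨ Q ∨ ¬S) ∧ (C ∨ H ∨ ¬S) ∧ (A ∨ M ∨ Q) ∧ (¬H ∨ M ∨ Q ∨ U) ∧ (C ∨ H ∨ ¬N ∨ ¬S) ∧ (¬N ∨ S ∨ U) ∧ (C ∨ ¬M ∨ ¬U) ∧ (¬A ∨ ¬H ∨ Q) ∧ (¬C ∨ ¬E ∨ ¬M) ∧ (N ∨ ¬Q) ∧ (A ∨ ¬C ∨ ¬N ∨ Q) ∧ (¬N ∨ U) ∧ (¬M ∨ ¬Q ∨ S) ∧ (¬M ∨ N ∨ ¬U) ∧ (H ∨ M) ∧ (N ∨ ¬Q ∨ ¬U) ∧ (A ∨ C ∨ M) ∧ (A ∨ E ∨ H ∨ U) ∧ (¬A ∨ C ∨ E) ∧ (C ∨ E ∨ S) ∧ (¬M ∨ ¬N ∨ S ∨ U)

H: True, U: True, M: False, C: True, S: True, N: True, E: True, Q: True, A: True

Unit clause (S) forces S = True.
Set H = True.
Set U = True.
  then (E ∨ ¬H ∨ ¬U) forces E = True.
Set M = False.
Set C = True.
Try N = False:
  (N ∨ ¬Q) forces Q = False.
  (A ∨ M ∨ Q) forces A = True.
  clause (¬A ∨ ¬H ∨ Q) is falsified — backtrack.
So N = True.
Try Q = False:
  (A ∨ M ∨ Q) forces A = True.
  clause (¬A ∨ ¬H ∨ Q) is falsified — backtrack.
So Q = True.
Set A = True.
All clauses satisfied.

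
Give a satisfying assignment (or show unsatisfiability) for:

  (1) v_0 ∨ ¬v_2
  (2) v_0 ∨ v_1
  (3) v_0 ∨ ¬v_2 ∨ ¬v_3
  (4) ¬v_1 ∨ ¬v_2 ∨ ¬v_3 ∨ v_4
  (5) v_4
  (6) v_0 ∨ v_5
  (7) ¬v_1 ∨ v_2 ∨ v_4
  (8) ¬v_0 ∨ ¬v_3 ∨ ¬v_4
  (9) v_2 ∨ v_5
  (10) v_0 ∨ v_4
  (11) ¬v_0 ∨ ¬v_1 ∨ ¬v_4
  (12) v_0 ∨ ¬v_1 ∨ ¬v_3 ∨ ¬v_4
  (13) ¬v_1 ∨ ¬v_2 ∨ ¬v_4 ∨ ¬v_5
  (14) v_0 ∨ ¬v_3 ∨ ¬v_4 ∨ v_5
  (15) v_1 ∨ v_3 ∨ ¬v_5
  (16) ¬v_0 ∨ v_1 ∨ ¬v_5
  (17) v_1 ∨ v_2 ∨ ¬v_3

Unit clause (v_4) forces v_4 = True.
Set v_0 = True.
  then (¬v_0 ∨ ¬v_3 ∨ ¬v_4) forces v_3 = False.
  then (¬v_0 ∨ ¬v_1 ∨ ¬v_4) forces v_1 = False.
  then (v_1 ∨ v_3 ∨ ¬v_5) forces v_5 = False.
  then (v_2 ∨ v_5) forces v_2 = True.
All clauses satisfied.

v_0 = True; v_1 = False; v_2 = True; v_3 = False; v_4 = True; v_5 = False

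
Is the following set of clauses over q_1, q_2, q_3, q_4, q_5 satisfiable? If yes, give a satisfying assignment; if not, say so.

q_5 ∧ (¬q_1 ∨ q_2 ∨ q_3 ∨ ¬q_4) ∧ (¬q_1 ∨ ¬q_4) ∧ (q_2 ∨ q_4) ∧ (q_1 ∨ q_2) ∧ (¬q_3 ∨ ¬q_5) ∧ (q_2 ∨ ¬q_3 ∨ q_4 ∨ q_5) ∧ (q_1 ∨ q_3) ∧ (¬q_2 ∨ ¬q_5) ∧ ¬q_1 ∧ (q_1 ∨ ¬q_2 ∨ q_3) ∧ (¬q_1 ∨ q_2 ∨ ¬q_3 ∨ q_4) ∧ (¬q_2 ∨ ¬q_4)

Case q_1 = True:
  Clause (¬q_1) is falsified — contradiction.
Case q_1 = False:
  (q_5) forces q_5 = True.
  (q_1 ∨ q_2) forces q_2 = True.
  Clause (¬q_2 ∨ ¬q_5) is falsified — contradiction.
Both cases fail, so the formula is unsatisfiable.

UNSATISFIABLE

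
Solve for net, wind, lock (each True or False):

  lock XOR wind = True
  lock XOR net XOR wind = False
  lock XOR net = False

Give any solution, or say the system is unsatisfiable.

net: True, wind: False, lock: True

lock XOR wind = T XOR F = True ✓
lock XOR net XOR wind = T XOR T XOR F = False ✓
lock XOR net = T XOR T = False ✓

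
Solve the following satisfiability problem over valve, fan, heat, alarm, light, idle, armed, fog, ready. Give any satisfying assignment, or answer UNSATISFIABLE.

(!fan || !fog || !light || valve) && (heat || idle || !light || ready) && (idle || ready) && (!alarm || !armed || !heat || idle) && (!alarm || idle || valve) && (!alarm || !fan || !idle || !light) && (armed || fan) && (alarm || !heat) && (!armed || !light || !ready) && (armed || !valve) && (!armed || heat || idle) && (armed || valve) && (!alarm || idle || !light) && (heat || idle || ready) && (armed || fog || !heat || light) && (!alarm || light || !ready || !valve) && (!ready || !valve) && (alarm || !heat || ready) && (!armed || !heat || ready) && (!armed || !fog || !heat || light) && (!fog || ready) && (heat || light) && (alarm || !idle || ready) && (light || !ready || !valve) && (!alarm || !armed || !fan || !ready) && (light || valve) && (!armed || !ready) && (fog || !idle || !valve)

valve = False, fan = False, heat = False, alarm = True, light = True, idle = True, armed = True, fog = False, ready = False

Set valve = False.
  then (armed || valve) forces armed = True.
  then (light || valve) forces light = True.
  then (!armed || !ready) forces ready = False.
  then (idle || ready) forces idle = True.
  then (!armed || !heat || ready) forces heat = False.
  then (!fog || ready) forces fog = False.
  then (alarm || !idle || ready) forces alarm = True.
  then (!alarm || !fan || !idle || !light) forces fan = False.
All clauses satisfied.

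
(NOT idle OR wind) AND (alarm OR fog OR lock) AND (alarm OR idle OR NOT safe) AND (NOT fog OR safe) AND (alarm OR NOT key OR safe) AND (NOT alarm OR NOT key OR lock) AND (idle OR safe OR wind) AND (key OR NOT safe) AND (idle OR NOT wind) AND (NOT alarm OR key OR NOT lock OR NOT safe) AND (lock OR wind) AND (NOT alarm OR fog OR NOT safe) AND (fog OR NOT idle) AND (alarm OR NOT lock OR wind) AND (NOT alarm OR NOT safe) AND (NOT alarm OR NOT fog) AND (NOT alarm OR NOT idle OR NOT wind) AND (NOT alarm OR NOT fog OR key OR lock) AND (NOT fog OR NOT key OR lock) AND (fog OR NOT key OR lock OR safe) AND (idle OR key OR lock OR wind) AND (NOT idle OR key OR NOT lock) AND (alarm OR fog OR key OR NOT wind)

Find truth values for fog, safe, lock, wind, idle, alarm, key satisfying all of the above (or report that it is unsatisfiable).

fog = True; safe = True; lock = True; wind = True; idle = True; alarm = False; key = True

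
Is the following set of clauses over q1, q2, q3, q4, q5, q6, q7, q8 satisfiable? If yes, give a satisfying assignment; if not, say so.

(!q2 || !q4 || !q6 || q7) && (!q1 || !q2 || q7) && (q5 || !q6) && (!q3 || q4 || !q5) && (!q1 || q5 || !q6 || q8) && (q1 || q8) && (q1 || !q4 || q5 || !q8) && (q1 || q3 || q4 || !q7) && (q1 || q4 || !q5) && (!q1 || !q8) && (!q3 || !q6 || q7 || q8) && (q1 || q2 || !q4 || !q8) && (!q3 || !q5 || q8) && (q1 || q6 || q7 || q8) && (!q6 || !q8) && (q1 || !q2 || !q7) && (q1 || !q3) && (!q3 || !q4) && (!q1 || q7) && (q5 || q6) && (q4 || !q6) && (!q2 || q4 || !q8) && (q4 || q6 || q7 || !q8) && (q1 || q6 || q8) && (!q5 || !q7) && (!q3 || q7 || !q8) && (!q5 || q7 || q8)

Try q1 = True:
  (!q1 || !q8) forces q8 = False.
  (!q1 || q7) forces q7 = True.
  (!q5 || !q7) forces q5 = False.
  (q5 || !q6) forces q6 = False.
  clause (q5 || q6) is falsified — backtrack.
So q1 = False.
  then (q1 || q8) forces q8 = True.
  then (!q6 || !q8) forces q6 = False.
  then (q1 || !q3) forces q3 = False.
  then (q5 || q6) forces q5 = True.
  then (!q5 || !q7) forces q7 = False.
  then (q1 || q4 || !q5) forces q4 = True.
  then (q1 || q2 || !q4 || !q8) forces q2 = True.
All clauses satisfied.

q1=F, q2=T, q3=F, q4=T, q5=T, q6=F, q7=F, q8=T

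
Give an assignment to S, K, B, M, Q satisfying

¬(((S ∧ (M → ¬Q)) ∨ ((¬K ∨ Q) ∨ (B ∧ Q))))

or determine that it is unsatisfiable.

S=F, K=T, B=F, M=T, Q=F

  ¬(((S ∧ (M → ¬Q)) ∨ ((¬K ∨ Q) ∨ (B ∧ Q)))) = True
    (S ∧ (M → ¬Q)) ∨ ((¬K ∨ Q) ∨ (B ∧ Q)) = False
      S ∧ (M → ¬Q) = False
        M → ¬Q = True
          ¬Q = True
      (¬K ∨ Q) ∨ (B ∧ Q) = False
        ¬K ∨ Q = False
          ¬K = False
        B ∧ Q = False
The formula evaluates to True.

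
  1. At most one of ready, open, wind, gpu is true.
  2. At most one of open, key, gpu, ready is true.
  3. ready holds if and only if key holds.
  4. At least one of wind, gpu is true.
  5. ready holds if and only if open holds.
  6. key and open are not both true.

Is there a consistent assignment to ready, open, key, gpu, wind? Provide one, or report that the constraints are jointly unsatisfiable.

ready=F; open=F; key=F; gpu=F; wind=T

  (1) {ready, open, wind, gpu}: 1 true — at most one ✓
  (2) {open, key, gpu, ready}: 0 true — at most one ✓
  (3) ready=F, key=F — same ✓
  (4) {wind, gpu}: 1 true — at least one ✓
  (5) ready=F, open=F — same ✓
  (6) key=F, open=F — not both ✓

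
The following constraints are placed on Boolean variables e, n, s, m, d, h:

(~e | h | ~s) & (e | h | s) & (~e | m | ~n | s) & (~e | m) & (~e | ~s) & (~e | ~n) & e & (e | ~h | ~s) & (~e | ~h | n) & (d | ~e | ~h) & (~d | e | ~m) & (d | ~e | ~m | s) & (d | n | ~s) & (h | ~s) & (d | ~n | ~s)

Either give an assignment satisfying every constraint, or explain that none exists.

Unit clause (e) forces e = True.
In (~e | m) only m is left, so m = True.
In (~e | ~s) only ~s is left, so s = False.
In (~e | ~n) only ~n is left, so n = False.
In (~e | ~h | n) only ~h is left, so h = False.
In (d | ~e | ~m | s) only d is left, so d = True.
All clauses satisfied.

e: True, n: False, s: False, m: True, d: True, h: False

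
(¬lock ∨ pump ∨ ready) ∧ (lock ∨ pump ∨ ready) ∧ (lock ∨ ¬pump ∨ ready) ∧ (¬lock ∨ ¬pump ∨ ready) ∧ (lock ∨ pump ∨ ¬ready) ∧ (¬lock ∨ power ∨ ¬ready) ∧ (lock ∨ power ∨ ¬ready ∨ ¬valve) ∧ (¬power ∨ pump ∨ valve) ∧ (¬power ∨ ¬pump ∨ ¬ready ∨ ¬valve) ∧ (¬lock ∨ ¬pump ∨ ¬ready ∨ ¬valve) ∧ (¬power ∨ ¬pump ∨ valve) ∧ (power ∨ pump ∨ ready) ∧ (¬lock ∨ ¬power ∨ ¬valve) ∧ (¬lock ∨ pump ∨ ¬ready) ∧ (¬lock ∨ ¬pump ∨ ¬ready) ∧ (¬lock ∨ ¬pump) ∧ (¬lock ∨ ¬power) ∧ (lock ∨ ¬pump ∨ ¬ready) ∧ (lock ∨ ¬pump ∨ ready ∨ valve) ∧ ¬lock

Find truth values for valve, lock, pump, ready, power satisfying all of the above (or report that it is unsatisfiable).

The formula is unsatisfiable.

Case pump = True:
  (¬lock ∨ ¬pump) forces lock = False.
  (lock ∨ ¬pump ∨ ready) forces ready = True.
  Clause (lock ∨ ¬pump ∨ ¬ready) is falsified — contradiction.
Case pump = False:
  (¬lock) forces lock = False.
  (lock ∨ pump ∨ ready) forces ready = True.
  Clause (lock ∨ pump ∨ ¬ready) is falsified — contradiction.
Both cases fail, so the formula is unsatisfiable.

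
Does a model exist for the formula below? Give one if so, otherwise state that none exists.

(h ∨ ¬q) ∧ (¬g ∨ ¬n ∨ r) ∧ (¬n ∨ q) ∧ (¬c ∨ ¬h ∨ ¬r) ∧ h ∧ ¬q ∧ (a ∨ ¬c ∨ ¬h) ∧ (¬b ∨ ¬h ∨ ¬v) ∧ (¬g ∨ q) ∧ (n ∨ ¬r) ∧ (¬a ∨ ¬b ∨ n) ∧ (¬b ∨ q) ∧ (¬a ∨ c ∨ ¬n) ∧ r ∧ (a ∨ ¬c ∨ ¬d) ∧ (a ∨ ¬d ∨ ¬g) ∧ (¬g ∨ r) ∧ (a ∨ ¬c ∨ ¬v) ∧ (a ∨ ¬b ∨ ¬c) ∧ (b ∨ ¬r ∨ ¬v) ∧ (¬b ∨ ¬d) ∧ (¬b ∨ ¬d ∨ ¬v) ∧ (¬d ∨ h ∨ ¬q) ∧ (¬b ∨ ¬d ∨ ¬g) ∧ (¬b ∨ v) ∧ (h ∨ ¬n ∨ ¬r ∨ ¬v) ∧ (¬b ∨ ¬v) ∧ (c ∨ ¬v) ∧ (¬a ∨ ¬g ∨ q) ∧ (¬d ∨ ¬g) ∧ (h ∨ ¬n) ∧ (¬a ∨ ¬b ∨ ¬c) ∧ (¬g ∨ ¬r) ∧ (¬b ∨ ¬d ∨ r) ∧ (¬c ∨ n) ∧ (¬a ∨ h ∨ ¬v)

Unsatisfiable

Case r = True:
  (h) forces h = True.
  (¬c ∨ ¬h ∨ ¬r) forces c = False.
  (¬q) forces q = False.
  (¬n ∨ q) forces n = False.
  Clause (n ∨ ¬r) is falsified — contradiction.
Case r = False:
  Clause (r) is falsified — contradiction.
Both cases fail, so the formula is unsatisfiable.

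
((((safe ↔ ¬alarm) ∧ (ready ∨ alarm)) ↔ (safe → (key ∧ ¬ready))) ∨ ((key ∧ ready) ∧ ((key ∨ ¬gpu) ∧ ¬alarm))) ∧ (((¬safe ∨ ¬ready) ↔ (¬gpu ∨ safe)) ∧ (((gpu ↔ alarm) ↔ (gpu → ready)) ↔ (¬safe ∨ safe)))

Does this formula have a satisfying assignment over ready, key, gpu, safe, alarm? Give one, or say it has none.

ready: True, key: True, gpu: False, safe: False, alarm: False

  (((safe ↔ ¬alarm) ∧ (ready ∨ alarm)) ↔ (safe → (key ∧ ¬ready))) ∨ ((key ∧ ready) ∧ ((key ∨ ¬gpu) ∧ ¬alarm)) = True
    ((safe ↔ ¬alarm) ∧ (ready ∨ alarm)) ↔ (safe → (key ∧ ¬ready)) = False
      (safe ↔ ¬alarm) ∧ (ready ∨ alarm) = False
        safe ↔ ¬alarm = False
          ¬alarm = True
        ready ∨ alarm = True
      safe → (key ∧ ¬ready) = True
        key ∧ ¬ready = False
          ¬ready = False
    (key ∧ ready) ∧ ((key ∨ ¬gpu) ∧ ¬alarm) = True
      key ∧ ready = True
      (key ∨ ¬gpu) ∧ ¬alarm = True
        key ∨ ¬gpu = True
          ¬gpu = True
        ¬alarm = True
  ((¬safe ∨ ¬ready) ↔ (¬gpu ∨ safe)) ∧ (((gpu ↔ alarm) ↔ (gpu → ready)) ↔ (¬safe ∨ safe)) = True
    (¬safe ∨ ¬ready) ↔ (¬gpu ∨ safe) = True
      ¬safe ∨ ¬ready = True
        ¬safe = True
        ¬ready = False
      ¬gpu ∨ safe = True
        ¬gpu = True
    ((gpu ↔ alarm) ↔ (gpu → ready)) ↔ (¬safe ∨ safe) = True
      (gpu ↔ alarm) ↔ (gpu → ready) = True
        gpu ↔ alarm = True
        gpu → ready = True
      ¬safe ∨ safe = True
        ¬safe = True
Both conjuncts True, so the formula holds.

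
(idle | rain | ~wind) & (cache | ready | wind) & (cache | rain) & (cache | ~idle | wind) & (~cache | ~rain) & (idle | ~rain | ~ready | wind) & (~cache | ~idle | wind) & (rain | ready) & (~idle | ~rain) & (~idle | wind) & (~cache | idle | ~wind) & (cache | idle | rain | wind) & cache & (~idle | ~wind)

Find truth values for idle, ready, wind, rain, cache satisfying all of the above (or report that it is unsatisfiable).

idle: False, ready: True, wind: False, rain: False, cache: True

Unit clause (cache) forces cache = True.
In (~cache | ~rain) only ~rain is left, so rain = False.
In (rain | ready) only ready is left, so ready = True.
Try idle = True:
  (~cache | ~idle | wind) forces wind = True.
  clause (~idle | ~wind) is falsified — backtrack.
So idle = False.
  then (idle | rain | ~wind) forces wind = False.
All clauses satisfied.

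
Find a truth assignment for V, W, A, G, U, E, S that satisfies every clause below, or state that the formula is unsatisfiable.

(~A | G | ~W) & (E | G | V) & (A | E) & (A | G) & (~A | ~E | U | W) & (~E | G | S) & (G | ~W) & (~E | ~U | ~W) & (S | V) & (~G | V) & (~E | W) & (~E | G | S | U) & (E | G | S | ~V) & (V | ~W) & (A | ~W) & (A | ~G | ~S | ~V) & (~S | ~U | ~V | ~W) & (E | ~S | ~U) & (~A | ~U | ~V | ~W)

Set V = True.
Set W = False.
  then (~E | W) forces E = False.
  then (A | E) forces A = True.
Set G = True.
Set U = True.
  then (E | ~S | ~U) forces S = False.
All clauses satisfied.

V = True, W = False, A = True, G = True, U = True, E = False, S = False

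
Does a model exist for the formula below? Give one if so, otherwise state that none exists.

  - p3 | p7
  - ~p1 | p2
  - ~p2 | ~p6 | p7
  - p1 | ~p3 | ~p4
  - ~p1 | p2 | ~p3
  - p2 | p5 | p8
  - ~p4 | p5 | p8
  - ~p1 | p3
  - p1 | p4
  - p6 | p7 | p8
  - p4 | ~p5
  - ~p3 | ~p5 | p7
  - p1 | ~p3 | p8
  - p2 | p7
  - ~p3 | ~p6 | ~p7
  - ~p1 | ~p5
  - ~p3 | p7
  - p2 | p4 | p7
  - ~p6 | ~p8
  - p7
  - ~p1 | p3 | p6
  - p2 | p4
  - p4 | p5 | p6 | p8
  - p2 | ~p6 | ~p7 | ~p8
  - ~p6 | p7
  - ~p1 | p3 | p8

p1 = False, p2 = False, p3 = False, p4 = True, p5 = True, p6 = True, p7 = True, p8 = False

Unit clause (p7) forces p7 = True.
Set p1 = False.
  then (p1 | p4) forces p4 = True.
  then (p1 | ~p3 | ~p4) forces p3 = False.
Set p2 = False.
Set p5 = True.
Set p6 = True.
  then (~p6 | ~p8) forces p8 = False.
All clauses satisfied.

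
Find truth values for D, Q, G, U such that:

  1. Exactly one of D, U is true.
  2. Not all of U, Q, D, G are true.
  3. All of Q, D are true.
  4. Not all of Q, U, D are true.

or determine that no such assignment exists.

D = True, Q = True, G = False, U = False

  (1) {D, U}: 1 true — exactly one ✓
  (2) {U, Q, D, G}: 2/4 true — not all ✓
  (3) {Q, D}: all 2 true ✓
  (4) {Q, U, D}: 2/3 true — not all ✓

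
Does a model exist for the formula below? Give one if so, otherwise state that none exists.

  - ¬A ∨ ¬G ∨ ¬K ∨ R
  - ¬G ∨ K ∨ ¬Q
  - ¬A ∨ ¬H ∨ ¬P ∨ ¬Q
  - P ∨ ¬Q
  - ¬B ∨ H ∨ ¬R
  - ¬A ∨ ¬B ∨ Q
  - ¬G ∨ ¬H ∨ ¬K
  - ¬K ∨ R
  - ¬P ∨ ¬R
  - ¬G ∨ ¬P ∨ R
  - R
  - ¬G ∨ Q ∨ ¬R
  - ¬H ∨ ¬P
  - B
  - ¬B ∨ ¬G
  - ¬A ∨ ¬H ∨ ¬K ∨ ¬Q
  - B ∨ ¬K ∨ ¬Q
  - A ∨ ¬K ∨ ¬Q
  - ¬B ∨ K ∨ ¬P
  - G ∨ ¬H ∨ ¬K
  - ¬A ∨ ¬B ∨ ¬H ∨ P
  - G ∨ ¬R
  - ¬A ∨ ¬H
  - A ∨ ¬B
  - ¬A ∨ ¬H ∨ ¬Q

Unsatisfiable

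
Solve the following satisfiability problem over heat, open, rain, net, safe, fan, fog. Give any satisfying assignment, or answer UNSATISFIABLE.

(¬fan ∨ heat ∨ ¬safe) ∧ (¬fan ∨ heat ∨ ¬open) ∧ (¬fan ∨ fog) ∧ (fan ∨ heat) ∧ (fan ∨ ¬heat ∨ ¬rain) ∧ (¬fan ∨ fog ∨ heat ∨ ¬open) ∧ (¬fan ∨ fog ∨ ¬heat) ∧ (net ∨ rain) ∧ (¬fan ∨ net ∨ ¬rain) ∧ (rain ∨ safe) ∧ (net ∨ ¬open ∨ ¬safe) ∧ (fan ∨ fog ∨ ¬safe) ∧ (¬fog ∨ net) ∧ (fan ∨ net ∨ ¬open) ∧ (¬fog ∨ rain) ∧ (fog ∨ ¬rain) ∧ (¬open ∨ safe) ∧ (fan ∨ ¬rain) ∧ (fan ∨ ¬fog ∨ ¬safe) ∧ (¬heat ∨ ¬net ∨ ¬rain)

heat=F; open=F; rain=T; net=T; safe=F; fan=T; fog=T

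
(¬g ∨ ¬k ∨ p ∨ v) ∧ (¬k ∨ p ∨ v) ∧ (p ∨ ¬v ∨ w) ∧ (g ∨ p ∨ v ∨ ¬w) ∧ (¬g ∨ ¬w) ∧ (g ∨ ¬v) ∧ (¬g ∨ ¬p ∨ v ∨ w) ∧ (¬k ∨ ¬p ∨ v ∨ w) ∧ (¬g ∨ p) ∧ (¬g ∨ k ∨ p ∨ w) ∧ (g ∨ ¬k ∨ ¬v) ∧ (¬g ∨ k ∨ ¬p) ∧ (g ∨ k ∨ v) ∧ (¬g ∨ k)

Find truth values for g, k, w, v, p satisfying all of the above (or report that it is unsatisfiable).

g = True, k = True, w = False, v = True, p = True

Set g = True.
  then (¬g ∨ ¬w) forces w = False.
  then (¬g ∨ p) forces p = True.
  then (¬g ∨ k ∨ ¬p) forces k = True.
  then (¬g ∨ ¬p ∨ v ∨ w) forces v = True.
All clauses satisfied.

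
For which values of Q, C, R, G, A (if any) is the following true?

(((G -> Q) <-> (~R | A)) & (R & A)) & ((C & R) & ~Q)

Q = False, C = True, R = True, G = False, A = True

  ((G -> Q) <-> (~R | A)) & (R & A) = True
    (G -> Q) <-> (~R | A) = True
      G -> Q = True
      ~R | A = True
        ~R = False
    R & A = True
  (C & R) & ~Q = True
    C & R = True
    ~Q = True
Both conjuncts True, so the formula holds.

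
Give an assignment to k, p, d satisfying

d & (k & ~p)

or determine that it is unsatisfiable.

k = True, p = False, d = True

  k & ~p = True
    ~p = True
Both conjuncts True, so the formula holds.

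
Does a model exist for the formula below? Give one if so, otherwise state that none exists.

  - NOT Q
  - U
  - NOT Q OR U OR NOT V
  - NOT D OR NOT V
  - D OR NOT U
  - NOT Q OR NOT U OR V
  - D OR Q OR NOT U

V = False, Q = False, U = True, D = True

Unit clause (NOT Q) forces Q = False.
Unit clause (U) forces U = True.
In (D OR NOT U) only D is left, so D = True.
In (NOT D OR NOT V) only NOT V is left, so V = False.
Check each clause:
  (NOT Q): NOT Q holds.
  (U): U holds.
  (NOT Q OR U OR NOT V): NOT Q holds.
  (NOT D OR NOT V): NOT V holds.
  (D OR NOT U): D holds.
  (NOT Q OR NOT U OR V): NOT Q holds.
  (D OR Q OR NOT U): D holds.
All clauses satisfied.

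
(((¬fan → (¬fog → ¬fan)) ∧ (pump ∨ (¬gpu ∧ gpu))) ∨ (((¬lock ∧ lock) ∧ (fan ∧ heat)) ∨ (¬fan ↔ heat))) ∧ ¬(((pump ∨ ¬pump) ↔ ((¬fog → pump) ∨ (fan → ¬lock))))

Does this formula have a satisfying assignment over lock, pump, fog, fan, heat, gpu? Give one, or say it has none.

lock = True, pump = False, fog = False, fan = True, heat = False, gpu = False

  ((¬fan → (¬fog → ¬fan)) ∧ (pump ∨ (¬gpu ∧ gpu))) ∨ (((¬lock ∧ lock) ∧ (fan ∧ heat)) ∨ (¬fan ↔ heat)) = True
    (¬fan → (¬fog → ¬fan)) ∧ (pump ∨ (¬gpu ∧ gpu)) = False
      ¬fan → (¬fog → ¬fan) = True
        ¬fan = False
        ¬fog → ¬fan = False
          ¬fog = True
          ¬fan = False
      pump ∨ (¬gpu ∧ gpu) = False
        ¬gpu ∧ gpu = False
          ¬gpu = True
    ((¬lock ∧ lock) ∧ (fan ∧ heat)) ∨ (¬fan ↔ heat) = True
      (¬lock ∧ lock) ∧ (fan ∧ heat) = False
        ¬lock ∧ lock = False
          ¬lock = False
        fan ∧ heat = False
      ¬fan ↔ heat = True
        ¬fan = False
  ¬(((pump ∨ ¬pump) ↔ ((¬fog → pump) ∨ (fan → ¬lock)))) = True
    (pump ∨ ¬pump) ↔ ((¬fog → pump) ∨ (fan → ¬lock)) = False
      pump ∨ ¬pump = True
        ¬pump = True
      (¬fog → pump) ∨ (fan → ¬lock) = False
        ¬fog → pump = False
          ¬fog = True
        fan → ¬lock = False
          ¬lock = False
Both conjuncts True, so the formula holds.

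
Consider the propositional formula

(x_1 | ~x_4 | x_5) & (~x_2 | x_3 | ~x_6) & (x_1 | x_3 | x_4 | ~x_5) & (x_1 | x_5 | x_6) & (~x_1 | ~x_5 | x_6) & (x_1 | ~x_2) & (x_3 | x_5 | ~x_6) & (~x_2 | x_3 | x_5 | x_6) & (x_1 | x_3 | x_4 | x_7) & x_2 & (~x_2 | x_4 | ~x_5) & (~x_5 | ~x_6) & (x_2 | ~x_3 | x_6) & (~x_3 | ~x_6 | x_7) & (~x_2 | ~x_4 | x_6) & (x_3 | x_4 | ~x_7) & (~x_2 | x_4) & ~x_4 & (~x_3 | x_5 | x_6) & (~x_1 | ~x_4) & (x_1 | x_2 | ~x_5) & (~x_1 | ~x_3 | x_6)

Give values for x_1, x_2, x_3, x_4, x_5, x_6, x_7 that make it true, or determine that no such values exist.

Unsatisfiable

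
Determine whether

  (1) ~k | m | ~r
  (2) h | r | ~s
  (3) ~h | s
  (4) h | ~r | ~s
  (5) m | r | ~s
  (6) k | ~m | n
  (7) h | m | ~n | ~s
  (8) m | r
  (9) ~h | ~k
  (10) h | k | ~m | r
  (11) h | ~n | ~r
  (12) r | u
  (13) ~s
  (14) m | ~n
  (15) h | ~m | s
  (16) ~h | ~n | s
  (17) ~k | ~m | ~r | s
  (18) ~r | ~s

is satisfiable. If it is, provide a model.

Unit clause (~s) forces s = False.
In (~h | s) only ~h is left, so h = False.
In (h | ~m | s) only ~m is left, so m = False.
In (m | r) only r is left, so r = True.
In (h | ~n | ~r) only ~n is left, so n = False.
In (~k | m | ~r) only ~k is left, so k = False.
Set u = False.
All clauses satisfied.

m=F, u=F, s=F, k=F, n=F, r=T, h=F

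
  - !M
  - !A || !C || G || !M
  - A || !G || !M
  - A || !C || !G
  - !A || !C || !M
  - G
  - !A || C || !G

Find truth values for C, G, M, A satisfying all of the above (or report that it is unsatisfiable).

Unit clause (!M) forces M = False.
Unit clause (G) forces G = True.
Set C = False.
  then (!A || C || !G) forces A = False.
All clauses satisfied.

C: False, G: True, M: False, A: False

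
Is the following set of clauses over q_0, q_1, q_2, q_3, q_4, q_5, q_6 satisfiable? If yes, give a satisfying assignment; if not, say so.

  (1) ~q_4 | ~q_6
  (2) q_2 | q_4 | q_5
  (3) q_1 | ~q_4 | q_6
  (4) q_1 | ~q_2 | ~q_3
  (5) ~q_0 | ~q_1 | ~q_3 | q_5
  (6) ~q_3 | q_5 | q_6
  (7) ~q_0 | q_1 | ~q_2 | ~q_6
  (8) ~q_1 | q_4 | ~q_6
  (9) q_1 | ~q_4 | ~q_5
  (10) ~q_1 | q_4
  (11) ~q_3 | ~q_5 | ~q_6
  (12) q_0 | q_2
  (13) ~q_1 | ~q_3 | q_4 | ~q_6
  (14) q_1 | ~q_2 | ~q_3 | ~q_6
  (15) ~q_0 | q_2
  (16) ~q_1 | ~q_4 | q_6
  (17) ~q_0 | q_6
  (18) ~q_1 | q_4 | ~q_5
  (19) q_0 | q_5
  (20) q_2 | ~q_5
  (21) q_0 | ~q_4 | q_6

Try q_0 = True:
  (~q_0 | q_2) forces q_2 = True.
  (~q_0 | q_6) forces q_6 = True.
  (~q_4 | ~q_6) forces q_4 = False.
  (~q_0 | q_1 | ~q_2 | ~q_6) forces q_1 = True.
  clause (~q_1 | q_4 | ~q_6) is falsified — backtrack.
So q_0 = False.
  then (q_0 | q_2) forces q_2 = True.
  then (q_0 | q_5) forces q_5 = True.
Set q_1 = False.
  then (q_1 | ~q_2 | ~q_3) forces q_3 = False.
  then (q_1 | ~q_4 | ~q_5) forces q_4 = False.
Set q_6 = False.
All clauses satisfied.

q_0 = False; q_1 = False; q_2 = True; q_3 = False; q_4 = False; q_5 = True; q_6 = False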